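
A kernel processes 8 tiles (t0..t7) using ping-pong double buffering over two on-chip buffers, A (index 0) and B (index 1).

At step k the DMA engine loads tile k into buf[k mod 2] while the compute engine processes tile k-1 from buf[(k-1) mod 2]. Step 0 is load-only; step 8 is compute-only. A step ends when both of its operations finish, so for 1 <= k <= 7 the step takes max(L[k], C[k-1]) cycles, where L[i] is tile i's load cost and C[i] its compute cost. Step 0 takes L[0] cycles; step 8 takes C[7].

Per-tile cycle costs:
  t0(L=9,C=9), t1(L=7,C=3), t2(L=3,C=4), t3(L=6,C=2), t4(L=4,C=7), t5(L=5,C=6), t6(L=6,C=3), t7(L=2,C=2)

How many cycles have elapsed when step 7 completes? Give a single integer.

end_cycle[7] = 47

  0. 9=9c; end=9; A:t0 B:-
  1. max(7,9)=9c; end=18; A:t0 B:t1
  2. max(3,3)=3c; end=21; A:t2 B:t1
  3. max(6,4)=6c; end=27; A:t2 B:t3
  4. max(4,2)=4c; end=31; A:t4 B:t3
  5. max(5,7)=7c; end=38; A:t4 B:t5
  6. max(6,6)=6c; end=44; A:t6 B:t5
  7. max(2,3)=3c; end=47; A:t6 B:t7
  8. 2=2c; end=49; A:t6 B:t7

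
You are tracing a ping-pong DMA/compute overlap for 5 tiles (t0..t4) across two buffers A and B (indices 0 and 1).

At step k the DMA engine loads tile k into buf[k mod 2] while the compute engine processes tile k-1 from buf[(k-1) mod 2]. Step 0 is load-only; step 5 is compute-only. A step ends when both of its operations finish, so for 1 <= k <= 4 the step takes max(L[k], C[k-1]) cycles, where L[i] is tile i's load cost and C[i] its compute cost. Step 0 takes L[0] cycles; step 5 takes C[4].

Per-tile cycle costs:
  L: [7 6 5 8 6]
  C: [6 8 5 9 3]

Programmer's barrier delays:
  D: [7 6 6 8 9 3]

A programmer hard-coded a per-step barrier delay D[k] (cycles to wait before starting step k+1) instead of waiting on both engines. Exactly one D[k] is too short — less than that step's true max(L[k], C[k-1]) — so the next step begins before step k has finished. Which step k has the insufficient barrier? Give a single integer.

[0] required=L[0]=7=7 vs D=7 ok
[1] required=max(L[1]=6,C[0]=6)=6 vs D=6 ok
[2] required=max(L[2]=5,C[1]=8)=8 vs D=6 SHORT
[3] required=max(L[3]=8,C[2]=5)=8 vs D=8 ok
[4] required=max(L[4]=6,C[3]=9)=9 vs D=9 ok
[5] required=C[4]=3=3 vs D=3 ok

hazard at step 2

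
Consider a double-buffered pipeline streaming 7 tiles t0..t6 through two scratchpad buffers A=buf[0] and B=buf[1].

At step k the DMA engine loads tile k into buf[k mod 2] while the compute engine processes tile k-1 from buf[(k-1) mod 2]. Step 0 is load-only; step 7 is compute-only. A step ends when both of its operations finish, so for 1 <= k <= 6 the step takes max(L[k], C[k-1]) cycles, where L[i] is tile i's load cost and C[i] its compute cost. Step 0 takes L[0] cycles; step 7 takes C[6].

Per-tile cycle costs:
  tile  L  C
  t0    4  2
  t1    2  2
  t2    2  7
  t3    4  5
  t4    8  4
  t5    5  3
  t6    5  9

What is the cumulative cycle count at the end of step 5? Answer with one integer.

end_cycle[5] = 28

  0. 4=4c; end=4; A:t0 B:-
  1. max(2,2)=2c; end=6; A:t0 B:t1
  2. max(2,2)=2c; end=8; A:t2 B:t1
  3. max(4,7)=7c; end=15; A:t2 B:t3
  4. max(8,5)=8c; end=23; A:t4 B:t3
  5. max(5,4)=5c; end=28; A:t4 B:t5
  6. max(5,3)=5c; end=33; A:t6 B:t5
  7. 9=9c; end=42; A:t6 B:t5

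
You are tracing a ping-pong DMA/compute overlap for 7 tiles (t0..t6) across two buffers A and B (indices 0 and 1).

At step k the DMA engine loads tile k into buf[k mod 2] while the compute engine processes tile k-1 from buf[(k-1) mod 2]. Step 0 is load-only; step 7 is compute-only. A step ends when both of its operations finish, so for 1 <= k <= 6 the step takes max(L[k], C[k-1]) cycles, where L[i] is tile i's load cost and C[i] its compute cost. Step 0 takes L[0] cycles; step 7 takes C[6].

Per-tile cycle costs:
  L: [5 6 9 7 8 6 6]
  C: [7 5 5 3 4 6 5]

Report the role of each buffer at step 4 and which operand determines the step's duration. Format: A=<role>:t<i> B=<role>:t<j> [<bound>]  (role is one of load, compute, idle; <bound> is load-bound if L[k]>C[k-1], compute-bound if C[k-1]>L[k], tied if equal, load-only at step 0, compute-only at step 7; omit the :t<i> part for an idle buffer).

  0. 5=5c; end=5; A:t0 B:-
  1. max(6,7)=7c; end=12; A:t0 B:t1
  2. max(9,5)=9c; end=21; A:t2 B:t1
  3. max(7,5)=7c; end=28; A:t2 B:t3
  4. max(8,3)=8c; end=36; A:t4 B:t3
  5. max(6,4)=6c; end=42; A:t4 B:t5
  6. max(6,6)=6c; end=48; A:t6 B:t5
  7. 5=5c; end=53; A:t6 B:t5

step 4: A=load:t4 B=compute:t3 [load-bound]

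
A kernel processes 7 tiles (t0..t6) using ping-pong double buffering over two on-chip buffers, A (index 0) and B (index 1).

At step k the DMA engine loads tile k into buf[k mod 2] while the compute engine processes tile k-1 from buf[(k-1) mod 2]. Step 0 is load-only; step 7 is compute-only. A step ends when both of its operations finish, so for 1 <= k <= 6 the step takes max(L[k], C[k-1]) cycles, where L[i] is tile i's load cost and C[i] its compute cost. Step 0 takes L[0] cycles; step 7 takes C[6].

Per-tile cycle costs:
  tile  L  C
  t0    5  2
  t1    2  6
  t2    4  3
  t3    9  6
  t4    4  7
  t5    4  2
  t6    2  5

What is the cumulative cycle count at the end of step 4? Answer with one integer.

step 0: L[0]=5 → dur=5, Σ=5 | A=load:t0 B=idle [load-only]
step 1: L[1]=2 C[0]=2 → dur=2, Σ=7 | A=compute:t0 B=load:t1 [tied]
step 2: L[2]=4 C[1]=6 → dur=6, Σ=13 | A=load:t2 B=compute:t1 [compute-bound]
step 3: L[3]=9 C[2]=3 → dur=9, Σ=22 | A=compute:t2 B=load:t3 [load-bound]
step 4: L[4]=4 C[3]=6 → dur=6, Σ=28 | A=load:t4 B=compute:t3 [compute-bound]
step 5: L[5]=4 C[4]=7 → dur=7, Σ=35 | A=compute:t4 B=load:t5 [compute-bound]
step 6: L[6]=2 C[5]=2 → dur=2, Σ=37 | A=load:t6 B=compute:t5 [tied]
step 7: C[6]=5 → dur=5, Σ=42 | A=compute:t6 B=idle [compute-only]

end_cycle[4] = 28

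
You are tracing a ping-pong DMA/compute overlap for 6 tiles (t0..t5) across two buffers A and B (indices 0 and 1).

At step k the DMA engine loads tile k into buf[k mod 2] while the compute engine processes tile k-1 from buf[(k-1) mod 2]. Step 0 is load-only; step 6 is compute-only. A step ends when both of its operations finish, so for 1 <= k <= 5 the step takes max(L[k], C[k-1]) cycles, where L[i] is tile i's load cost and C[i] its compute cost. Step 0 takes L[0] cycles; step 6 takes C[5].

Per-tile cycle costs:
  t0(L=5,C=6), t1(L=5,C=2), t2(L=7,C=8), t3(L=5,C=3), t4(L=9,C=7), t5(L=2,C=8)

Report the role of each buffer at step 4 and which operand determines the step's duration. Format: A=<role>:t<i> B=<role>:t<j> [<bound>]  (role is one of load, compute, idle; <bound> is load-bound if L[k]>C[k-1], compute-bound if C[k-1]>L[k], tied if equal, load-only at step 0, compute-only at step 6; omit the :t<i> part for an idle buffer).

step 4: A=load:t4 B=compute:t3 [load-bound]

step 0: L[0]=5 → dur=5, Σ=5 | A=load:t0 B=idle [load-only]
step 1: L[1]=5 C[0]=6 → dur=6, Σ=11 | A=compute:t0 B=load:t1 [compute-bound]
step 2: L[2]=7 C[1]=2 → dur=7, Σ=18 | A=load:t2 B=compute:t1 [load-bound]
step 3: L[3]=5 C[2]=8 → dur=8, Σ=26 | A=compute:t2 B=load:t3 [compute-bound]
step 4: L[4]=9 C[3]=3 → dur=9, Σ=35 | A=load:t4 B=compute:t3 [load-bound]
step 5: L[5]=2 C[4]=7 → dur=7, Σ=42 | A=compute:t4 B=load:t5 [compute-bound]
step 6: C[5]=8 → dur=8, Σ=50 | A=idle B=compute:t5 [compute-only]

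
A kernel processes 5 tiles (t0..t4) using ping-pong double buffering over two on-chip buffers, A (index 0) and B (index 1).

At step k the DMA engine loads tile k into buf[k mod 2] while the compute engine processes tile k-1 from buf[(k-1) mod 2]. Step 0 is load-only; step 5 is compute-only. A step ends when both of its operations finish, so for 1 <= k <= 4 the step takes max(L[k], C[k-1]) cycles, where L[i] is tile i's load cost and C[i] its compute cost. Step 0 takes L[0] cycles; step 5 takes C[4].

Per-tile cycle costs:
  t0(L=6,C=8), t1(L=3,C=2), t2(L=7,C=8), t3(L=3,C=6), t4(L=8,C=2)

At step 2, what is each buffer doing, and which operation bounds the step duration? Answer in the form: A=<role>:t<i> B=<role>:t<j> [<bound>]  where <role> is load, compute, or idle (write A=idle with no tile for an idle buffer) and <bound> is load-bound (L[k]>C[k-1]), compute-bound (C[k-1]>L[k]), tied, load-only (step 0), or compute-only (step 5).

step 2: A=load:t2 B=compute:t1 [load-bound]

  0. 6=6c; end=6; A:t0 B:-
  1. max(3,8)=8c; end=14; A:t0 B:t1
  2. max(7,2)=7c; end=21; A:t2 B:t1
  3. max(3,8)=8c; end=29; A:t2 B:t3
  4. max(8,6)=8c; end=37; A:t4 B:t3
  5. 2=2c; end=39; A:t4 B:t3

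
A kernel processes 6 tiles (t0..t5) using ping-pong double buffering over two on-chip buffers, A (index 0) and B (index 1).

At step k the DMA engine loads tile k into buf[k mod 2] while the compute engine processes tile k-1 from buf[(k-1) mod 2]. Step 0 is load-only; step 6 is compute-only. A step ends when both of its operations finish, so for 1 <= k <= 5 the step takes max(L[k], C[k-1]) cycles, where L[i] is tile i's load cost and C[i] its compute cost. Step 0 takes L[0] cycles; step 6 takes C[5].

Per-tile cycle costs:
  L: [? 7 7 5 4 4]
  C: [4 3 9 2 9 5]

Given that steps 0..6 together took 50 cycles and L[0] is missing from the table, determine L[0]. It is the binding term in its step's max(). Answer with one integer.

step 0: dur = L[0]=? = L[0]  (unknown; binding)
step 1: dur = max(L[1]=7, C[0]=4) = 7
step 2: dur = max(L[2]=7, C[1]=3) = 7
step 3: dur = max(L[3]=5, C[2]=9) = 9
step 4: dur = max(L[4]=4, C[3]=2) = 4
step 5: dur = max(L[5]=4, C[4]=9) = 9
step 6: dur = C[5]=5 = 5
sum of known step durations = 41
dur[0] = total - known = 50 - 41 = 9
L[0] is the binding max in step 0, so L[0] = dur[0] = 9

L[0] = 9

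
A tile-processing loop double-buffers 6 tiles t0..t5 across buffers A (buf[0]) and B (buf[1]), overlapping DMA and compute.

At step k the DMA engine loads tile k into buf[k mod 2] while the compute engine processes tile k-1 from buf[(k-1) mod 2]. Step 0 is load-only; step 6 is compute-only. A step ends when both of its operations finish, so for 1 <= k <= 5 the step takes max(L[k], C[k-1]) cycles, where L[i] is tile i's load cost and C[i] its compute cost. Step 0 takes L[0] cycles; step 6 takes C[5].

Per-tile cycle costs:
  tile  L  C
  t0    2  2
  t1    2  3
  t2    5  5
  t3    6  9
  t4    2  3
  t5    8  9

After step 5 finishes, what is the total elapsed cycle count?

end_cycle[5] = 32

[0] DMA t0→A (2c) ∥ CU idle ⇒ 2c, clock 2
[1] DMA t1→B (2c) ∥ CU A:t0 (2c) ⇒ 2c, clock 4
[2] DMA t2→A (5c) ∥ CU B:t1 (3c) ⇒ 5c, clock 9
[3] DMA t3→B (6c) ∥ CU A:t2 (5c) ⇒ 6c, clock 15
[4] DMA t4→A (2c) ∥ CU B:t3 (9c) ⇒ 9c, clock 24
[5] DMA t5→B (8c) ∥ CU A:t4 (3c) ⇒ 8c, clock 32
[6] DMA idle ∥ CU B:t5 (9c) ⇒ 9c, clock 41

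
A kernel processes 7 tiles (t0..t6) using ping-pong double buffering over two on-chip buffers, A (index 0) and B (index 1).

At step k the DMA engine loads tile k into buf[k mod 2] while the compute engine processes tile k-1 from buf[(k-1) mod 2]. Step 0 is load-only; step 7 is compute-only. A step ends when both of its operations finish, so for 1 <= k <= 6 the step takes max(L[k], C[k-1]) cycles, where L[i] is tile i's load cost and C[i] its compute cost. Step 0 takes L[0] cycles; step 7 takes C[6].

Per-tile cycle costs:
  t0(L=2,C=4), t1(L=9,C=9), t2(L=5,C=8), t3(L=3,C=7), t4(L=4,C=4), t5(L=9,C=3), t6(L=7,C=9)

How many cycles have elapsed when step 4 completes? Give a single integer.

end_cycle[4] = 35

[0] DMA t0→A (2c) ∥ CU idle ⇒ 2c, clock 2
[1] DMA t1→B (9c) ∥ CU A:t0 (4c) ⇒ 9c, clock 11
[2] DMA t2→A (5c) ∥ CU B:t1 (9c) ⇒ 9c, clock 20
[3] DMA t3→B (3c) ∥ CU A:t2 (8c) ⇒ 8c, clock 28
[4] DMA t4→A (4c) ∥ CU B:t3 (7c) ⇒ 7c, clock 35
[5] DMA t5→B (9c) ∥ CU A:t4 (4c) ⇒ 9c, clock 44
[6] DMA t6→A (7c) ∥ CU B:t5 (3c) ⇒ 7c, clock 51
[7] DMA idle ∥ CU A:t6 (9c) ⇒ 9c, clock 60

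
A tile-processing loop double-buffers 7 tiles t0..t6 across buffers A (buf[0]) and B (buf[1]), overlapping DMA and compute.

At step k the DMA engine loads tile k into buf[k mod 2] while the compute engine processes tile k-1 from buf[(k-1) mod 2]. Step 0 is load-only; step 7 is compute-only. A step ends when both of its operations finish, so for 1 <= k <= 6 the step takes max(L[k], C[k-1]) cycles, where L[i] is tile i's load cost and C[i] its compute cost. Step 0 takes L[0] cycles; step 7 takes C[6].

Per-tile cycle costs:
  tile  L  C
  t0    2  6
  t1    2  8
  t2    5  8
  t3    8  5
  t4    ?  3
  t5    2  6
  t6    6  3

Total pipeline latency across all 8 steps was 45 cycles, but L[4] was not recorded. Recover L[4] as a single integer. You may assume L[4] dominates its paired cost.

L[4] = 9

step 0: dur = L[0]=2 = 2
step 1: dur = max(L[1]=2, C[0]=6) = 6
step 2: dur = max(L[2]=5, C[1]=8) = 8
step 3: dur = max(L[3]=8, C[2]=8) = 8
step 4: dur = max(L[4]=?, C[3]=5) = L[4]  (unknown; binding)
step 5: dur = max(L[5]=2, C[4]=3) = 3
step 6: dur = max(L[6]=6, C[5]=6) = 6
step 7: dur = C[6]=3 = 3
sum of known step durations = 36
dur[4] = total - known = 45 - 36 = 9
L[4] is the binding max in step 4, so L[4] = dur[4] = 9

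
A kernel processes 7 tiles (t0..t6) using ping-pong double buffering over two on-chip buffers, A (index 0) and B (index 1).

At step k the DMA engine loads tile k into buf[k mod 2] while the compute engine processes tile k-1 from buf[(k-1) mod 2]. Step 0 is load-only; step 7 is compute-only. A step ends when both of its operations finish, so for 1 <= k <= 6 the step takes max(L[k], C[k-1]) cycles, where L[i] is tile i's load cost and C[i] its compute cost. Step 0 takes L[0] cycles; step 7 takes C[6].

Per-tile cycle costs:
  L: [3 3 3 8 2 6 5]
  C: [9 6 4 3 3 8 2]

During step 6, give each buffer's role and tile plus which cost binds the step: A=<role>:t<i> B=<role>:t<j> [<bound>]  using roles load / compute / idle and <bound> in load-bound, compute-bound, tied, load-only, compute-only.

step 6: A=load:t6 B=compute:t5 [compute-bound]

[0] DMA t0→A (3c) ∥ CU idle ⇒ 3c, clock 3
[1] DMA t1→B (3c) ∥ CU A:t0 (9c) ⇒ 9c, clock 12
[2] DMA t2→A (3c) ∥ CU B:t1 (6c) ⇒ 6c, clock 18
[3] DMA t3→B (8c) ∥ CU A:t2 (4c) ⇒ 8c, clock 26
[4] DMA t4→A (2c) ∥ CU B:t3 (3c) ⇒ 3c, clock 29
[5] DMA t5→B (6c) ∥ CU A:t4 (3c) ⇒ 6c, clock 35
[6] DMA t6→A (5c) ∥ CU B:t5 (8c) ⇒ 8c, clock 43
[7] DMA idle ∥ CU A:t6 (2c) ⇒ 2c, clock 45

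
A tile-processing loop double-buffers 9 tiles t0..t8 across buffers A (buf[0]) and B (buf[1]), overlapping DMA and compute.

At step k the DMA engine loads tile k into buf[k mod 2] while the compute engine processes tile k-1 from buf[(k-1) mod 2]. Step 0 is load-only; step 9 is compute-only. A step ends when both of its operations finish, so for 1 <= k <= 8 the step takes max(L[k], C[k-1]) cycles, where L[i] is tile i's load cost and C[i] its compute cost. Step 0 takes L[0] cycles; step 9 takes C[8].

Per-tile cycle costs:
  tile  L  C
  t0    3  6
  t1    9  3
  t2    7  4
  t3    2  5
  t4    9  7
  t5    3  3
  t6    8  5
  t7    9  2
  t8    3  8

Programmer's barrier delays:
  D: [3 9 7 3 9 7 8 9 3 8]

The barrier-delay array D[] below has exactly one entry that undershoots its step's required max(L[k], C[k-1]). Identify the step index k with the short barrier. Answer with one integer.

k=0 barrier L[0]=3→3c, D[0]=3 ok
k=1 barrier max(L[1]=9,C[0]=6)→9c, D[1]=9 ok
k=2 barrier max(L[2]=7,C[1]=3)→7c, D[2]=7 ok
k=3 barrier max(L[3]=2,C[2]=4)→4c, D[3]=3 SHORT
k=4 barrier max(L[4]=9,C[3]=5)→9c, D[4]=9 ok
k=5 barrier max(L[5]=3,C[4]=7)→7c, D[5]=7 ok
k=6 barrier max(L[6]=8,C[5]=3)→8c, D[6]=8 ok
k=7 barrier max(L[7]=9,C[6]=5)→9c, D[7]=9 ok
k=8 barrier max(L[8]=3,C[7]=2)→3c, D[8]=3 ok
k=9 barrier C[8]=8→8c, D[9]=8 ok

hazard at step 3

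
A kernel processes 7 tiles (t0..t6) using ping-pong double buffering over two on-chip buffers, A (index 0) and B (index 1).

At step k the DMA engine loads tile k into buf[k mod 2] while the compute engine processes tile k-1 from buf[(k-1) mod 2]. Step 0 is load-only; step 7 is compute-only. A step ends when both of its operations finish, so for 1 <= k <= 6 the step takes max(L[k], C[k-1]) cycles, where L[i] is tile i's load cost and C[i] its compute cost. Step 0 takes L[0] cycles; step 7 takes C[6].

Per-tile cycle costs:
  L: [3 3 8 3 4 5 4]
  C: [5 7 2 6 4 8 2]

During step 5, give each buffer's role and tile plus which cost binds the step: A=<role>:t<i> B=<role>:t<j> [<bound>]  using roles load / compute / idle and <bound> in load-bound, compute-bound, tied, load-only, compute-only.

  0. 3=3c; end=3; A:t0 B:-
  1. max(3,5)=5c; end=8; A:t0 B:t1
  2. max(8,7)=8c; end=16; A:t2 B:t1
  3. max(3,2)=3c; end=19; A:t2 B:t3
  4. max(4,6)=6c; end=25; A:t4 B:t3
  5. max(5,4)=5c; end=30; A:t4 B:t5
  6. max(4,8)=8c; end=38; A:t6 B:t5
  7. 2=2c; end=40; A:t6 B:t5

step 5: A=compute:t4 B=load:t5 [load-bound]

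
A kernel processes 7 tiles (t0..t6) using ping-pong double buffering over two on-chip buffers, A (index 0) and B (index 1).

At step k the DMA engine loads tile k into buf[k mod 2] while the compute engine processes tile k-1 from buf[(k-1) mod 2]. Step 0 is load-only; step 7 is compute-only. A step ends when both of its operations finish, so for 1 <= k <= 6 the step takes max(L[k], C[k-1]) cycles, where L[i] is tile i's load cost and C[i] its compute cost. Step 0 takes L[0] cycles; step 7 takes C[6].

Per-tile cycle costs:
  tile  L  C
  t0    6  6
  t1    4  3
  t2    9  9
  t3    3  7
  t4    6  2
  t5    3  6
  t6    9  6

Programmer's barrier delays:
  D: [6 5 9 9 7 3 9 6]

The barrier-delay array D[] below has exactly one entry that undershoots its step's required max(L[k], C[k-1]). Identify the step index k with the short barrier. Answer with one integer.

k=0 barrier L[0]=6→6c, D[0]=6 ok
k=1 barrier max(L[1]=4,C[0]=6)→6c, D[1]=5 SHORT
k=2 barrier max(L[2]=9,C[1]=3)→9c, D[2]=9 ok
k=3 barrier max(L[3]=3,C[2]=9)→9c, D[3]=9 ok
k=4 barrier max(L[4]=6,C[3]=7)→7c, D[4]=7 ok
k=5 barrier max(L[5]=3,C[4]=2)→3c, D[5]=3 ok
k=6 barrier max(L[6]=9,C[5]=6)→9c, D[6]=9 ok
k=7 barrier C[6]=6→6c, D[7]=6 ok

hazard at step 1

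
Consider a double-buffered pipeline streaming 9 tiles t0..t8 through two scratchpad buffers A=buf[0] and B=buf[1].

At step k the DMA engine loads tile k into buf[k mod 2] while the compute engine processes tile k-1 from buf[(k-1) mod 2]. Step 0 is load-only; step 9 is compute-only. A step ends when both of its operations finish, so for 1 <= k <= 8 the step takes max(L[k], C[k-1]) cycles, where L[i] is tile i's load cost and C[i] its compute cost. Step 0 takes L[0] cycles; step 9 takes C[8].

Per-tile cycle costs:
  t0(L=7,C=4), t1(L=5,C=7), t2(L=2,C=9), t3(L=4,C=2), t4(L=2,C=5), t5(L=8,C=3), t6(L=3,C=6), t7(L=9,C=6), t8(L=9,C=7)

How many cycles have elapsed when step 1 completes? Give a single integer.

end_cycle[1] = 12

step 0: L[0]=7 → dur=7, Σ=7 | A=load:t0 B=idle [load-only]
step 1: L[1]=5 C[0]=4 → dur=5, Σ=12 | A=compute:t0 B=load:t1 [load-bound]
step 2: L[2]=2 C[1]=7 → dur=7, Σ=19 | A=load:t2 B=compute:t1 [compute-bound]
step 3: L[3]=4 C[2]=9 → dur=9, Σ=28 | A=compute:t2 B=load:t3 [compute-bound]
step 4: L[4]=2 C[3]=2 → dur=2, Σ=30 | A=load:t4 B=compute:t3 [tied]
step 5: L[5]=8 C[4]=5 → dur=8, Σ=38 | A=compute:t4 B=load:t5 [load-bound]
step 6: L[6]=3 C[5]=3 → dur=3, Σ=41 | A=load:t6 B=compute:t5 [tied]
step 7: L[7]=9 C[6]=6 → dur=9, Σ=50 | A=compute:t6 B=load:t7 [load-bound]
step 8: L[8]=9 C[7]=6 → dur=9, Σ=59 | A=load:t8 B=compute:t7 [load-bound]
step 9: C[8]=7 → dur=7, Σ=66 | A=compute:t8 B=idle [compute-only]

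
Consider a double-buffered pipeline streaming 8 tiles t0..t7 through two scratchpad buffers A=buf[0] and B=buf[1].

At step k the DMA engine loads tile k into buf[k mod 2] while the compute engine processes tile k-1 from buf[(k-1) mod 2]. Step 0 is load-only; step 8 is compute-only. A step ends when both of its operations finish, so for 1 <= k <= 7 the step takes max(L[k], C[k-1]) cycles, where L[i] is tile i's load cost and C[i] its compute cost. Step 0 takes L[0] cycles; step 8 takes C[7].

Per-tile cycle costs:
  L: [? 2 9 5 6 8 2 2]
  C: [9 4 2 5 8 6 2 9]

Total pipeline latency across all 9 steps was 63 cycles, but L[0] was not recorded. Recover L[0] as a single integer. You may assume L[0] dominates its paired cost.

step 0 = dur = L[0]=? = L[0]  (unknown; binding)
step 1 = dur = max(L[1]=2, C[0]=9) = 9
step 2 = dur = max(L[2]=9, C[1]=4) = 9
step 3 = dur = max(L[3]=5, C[2]=2) = 5
step 4 = dur = max(L[4]=6, C[3]=5) = 6
step 5 = dur = max(L[5]=8, C[4]=8) = 8
step 6 = dur = max(L[6]=2, C[5]=6) = 6
step 7 = dur = max(L[7]=2, C[6]=2) = 2
step 8 = dur = C[7]=9 = 9
sum of known step durations = 54
dur[0] = total - known = 63 - 54 = 9
L[0] is the binding max in step 0, so L[0] = dur[0] = 9

L[0] = 9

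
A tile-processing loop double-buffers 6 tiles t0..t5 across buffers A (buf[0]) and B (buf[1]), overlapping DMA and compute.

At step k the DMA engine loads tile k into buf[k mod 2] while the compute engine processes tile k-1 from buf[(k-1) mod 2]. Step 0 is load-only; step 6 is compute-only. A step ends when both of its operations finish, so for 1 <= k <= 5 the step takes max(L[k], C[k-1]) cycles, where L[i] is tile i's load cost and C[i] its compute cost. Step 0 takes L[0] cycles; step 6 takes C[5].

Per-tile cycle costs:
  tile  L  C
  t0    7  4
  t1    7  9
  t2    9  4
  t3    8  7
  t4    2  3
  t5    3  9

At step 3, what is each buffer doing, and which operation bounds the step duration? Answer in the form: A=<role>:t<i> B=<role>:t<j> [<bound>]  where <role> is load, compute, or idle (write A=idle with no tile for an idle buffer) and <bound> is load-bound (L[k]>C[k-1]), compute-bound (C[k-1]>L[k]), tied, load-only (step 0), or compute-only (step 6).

step 3: A=compute:t2 B=load:t3 [load-bound]

k=0 load=t0/7c comp=- wait=7 total=7
k=1 load=t1/7c comp=t0/4c wait=7 total=14
k=2 load=t2/9c comp=t1/9c wait=9 total=23
k=3 load=t3/8c comp=t2/4c wait=8 total=31
k=4 load=t4/2c comp=t3/7c wait=7 total=38
k=5 load=t5/3c comp=t4/3c wait=3 total=41
k=6 load=- comp=t5/9c wait=9 total=50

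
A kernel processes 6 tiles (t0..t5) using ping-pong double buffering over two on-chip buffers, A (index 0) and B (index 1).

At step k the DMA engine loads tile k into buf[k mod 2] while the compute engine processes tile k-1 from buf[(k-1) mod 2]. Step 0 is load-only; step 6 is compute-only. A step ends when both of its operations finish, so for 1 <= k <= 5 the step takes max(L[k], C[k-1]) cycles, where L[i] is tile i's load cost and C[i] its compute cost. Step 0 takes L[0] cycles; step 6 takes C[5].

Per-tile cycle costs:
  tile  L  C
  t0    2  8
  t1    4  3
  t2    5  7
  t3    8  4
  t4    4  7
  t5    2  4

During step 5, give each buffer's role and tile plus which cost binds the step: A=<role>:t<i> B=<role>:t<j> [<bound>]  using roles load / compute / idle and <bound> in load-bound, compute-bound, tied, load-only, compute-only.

step 0: L[0]=2 → dur=2, Σ=2 | A=load:t0 B=idle [load-only]
step 1: L[1]=4 C[0]=8 → dur=8, Σ=10 | A=compute:t0 B=load:t1 [compute-bound]
step 2: L[2]=5 C[1]=3 → dur=5, Σ=15 | A=load:t2 B=compute:t1 [load-bound]
step 3: L[3]=8 C[2]=7 → dur=8, Σ=23 | A=compute:t2 B=load:t3 [load-bound]
step 4: L[4]=4 C[3]=4 → dur=4, Σ=27 | A=load:t4 B=compute:t3 [tied]
step 5: L[5]=2 C[4]=7 → dur=7, Σ=34 | A=compute:t4 B=load:t5 [compute-bound]
step 6: C[5]=4 → dur=4, Σ=38 | A=idle B=compute:t5 [compute-only]

step 5: A=compute:t4 B=load:t5 [compute-bound]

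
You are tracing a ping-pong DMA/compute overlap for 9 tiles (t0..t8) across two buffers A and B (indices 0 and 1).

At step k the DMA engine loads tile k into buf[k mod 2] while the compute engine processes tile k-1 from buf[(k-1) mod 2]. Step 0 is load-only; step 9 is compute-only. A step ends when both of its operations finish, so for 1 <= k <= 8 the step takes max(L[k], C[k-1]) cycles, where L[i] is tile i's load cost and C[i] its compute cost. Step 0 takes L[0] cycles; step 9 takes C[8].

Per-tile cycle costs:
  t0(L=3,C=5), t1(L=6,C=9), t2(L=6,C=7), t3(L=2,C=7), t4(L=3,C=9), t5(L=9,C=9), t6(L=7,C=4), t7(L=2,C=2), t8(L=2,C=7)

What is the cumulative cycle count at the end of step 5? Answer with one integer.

  0. 3=3c; end=3; A:t0 B:-
  1. max(6,5)=6c; end=9; A:t0 B:t1
  2. max(6,9)=9c; end=18; A:t2 B:t1
  3. max(2,7)=7c; end=25; A:t2 B:t3
  4. max(3,7)=7c; end=32; A:t4 B:t3
  5. max(9,9)=9c; end=41; A:t4 B:t5
  6. max(7,9)=9c; end=50; A:t6 B:t5
  7. max(2,4)=4c; end=54; A:t6 B:t7
  8. max(2,2)=2c; end=56; A:t8 B:t7
  9. 7=7c; end=63; A:t8 B:t7

end_cycle[5] = 41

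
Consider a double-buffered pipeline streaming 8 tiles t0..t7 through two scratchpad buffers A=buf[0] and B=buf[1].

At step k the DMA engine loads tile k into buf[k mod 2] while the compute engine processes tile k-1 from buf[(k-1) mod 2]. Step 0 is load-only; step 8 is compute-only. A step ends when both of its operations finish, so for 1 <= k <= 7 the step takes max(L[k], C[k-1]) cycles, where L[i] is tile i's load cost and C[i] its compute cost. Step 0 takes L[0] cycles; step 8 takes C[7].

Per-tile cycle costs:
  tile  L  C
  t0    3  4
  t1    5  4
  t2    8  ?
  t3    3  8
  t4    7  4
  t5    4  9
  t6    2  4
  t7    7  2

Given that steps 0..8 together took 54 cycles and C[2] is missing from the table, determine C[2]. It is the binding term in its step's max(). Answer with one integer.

C[2] = 8

step 0 = dur = L[0]=3 = 3
step 1 = dur = max(L[1]=5, C[0]=4) = 5
step 2 = dur = max(L[2]=8, C[1]=4) = 8
step 3 = dur = max(L[3]=3, C[2]=?) = C[2]  (unknown; binding)
step 4 = dur = max(L[4]=7, C[3]=8) = 8
step 5 = dur = max(L[5]=4, C[4]=4) = 4
step 6 = dur = max(L[6]=2, C[5]=9) = 9
step 7 = dur = max(L[7]=7, C[6]=4) = 7
step 8 = dur = C[7]=2 = 2
sum of known step durations = 46
dur[3] = total - known = 54 - 46 = 8
C[2] is the binding max in step 3, so C[2] = dur[3] = 8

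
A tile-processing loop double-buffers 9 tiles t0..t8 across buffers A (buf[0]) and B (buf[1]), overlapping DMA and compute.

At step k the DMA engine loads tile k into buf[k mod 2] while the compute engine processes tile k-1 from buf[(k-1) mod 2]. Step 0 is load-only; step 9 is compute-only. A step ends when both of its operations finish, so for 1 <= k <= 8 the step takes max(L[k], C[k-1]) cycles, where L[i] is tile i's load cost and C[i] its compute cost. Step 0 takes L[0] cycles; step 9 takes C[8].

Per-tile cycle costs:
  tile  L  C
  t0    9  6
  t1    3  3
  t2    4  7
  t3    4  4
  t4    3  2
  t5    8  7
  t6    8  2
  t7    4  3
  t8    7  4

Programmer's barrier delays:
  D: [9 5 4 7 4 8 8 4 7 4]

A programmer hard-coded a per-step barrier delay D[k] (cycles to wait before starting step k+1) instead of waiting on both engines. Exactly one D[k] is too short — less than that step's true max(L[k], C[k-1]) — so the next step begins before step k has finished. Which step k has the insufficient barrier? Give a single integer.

step 0: need L[0]=9 = 9; D[0]=9 ok
step 1: need max(L[1]=3,C[0]=6) = 6; D[1]=5 SHORT
step 2: need max(L[2]=4,C[1]=3) = 4; D[2]=4 ok
step 3: need max(L[3]=4,C[2]=7) = 7; D[3]=7 ok
step 4: need max(L[4]=3,C[3]=4) = 4; D[4]=4 ok
step 5: need max(L[5]=8,C[4]=2) = 8; D[5]=8 ok
step 6: need max(L[6]=8,C[5]=7) = 8; D[6]=8 ok
step 7: need max(L[7]=4,C[6]=2) = 4; D[7]=4 ok
step 8: need max(L[8]=7,C[7]=3) = 7; D[8]=7 ok
step 9: need C[8]=4 = 4; D[9]=4 ok

hazard at step 1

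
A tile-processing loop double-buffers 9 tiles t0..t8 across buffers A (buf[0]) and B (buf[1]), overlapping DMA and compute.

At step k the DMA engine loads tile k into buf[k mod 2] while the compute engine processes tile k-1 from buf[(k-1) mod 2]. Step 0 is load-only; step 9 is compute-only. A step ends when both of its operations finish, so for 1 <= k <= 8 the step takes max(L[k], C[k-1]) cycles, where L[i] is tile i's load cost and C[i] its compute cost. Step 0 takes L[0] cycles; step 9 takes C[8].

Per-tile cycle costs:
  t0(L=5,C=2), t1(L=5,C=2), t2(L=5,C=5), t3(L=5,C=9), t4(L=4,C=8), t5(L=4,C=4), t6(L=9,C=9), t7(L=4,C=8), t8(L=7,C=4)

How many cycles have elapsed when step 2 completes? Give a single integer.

k=0 load=t0/5c comp=- wait=5 total=5
k=1 load=t1/5c comp=t0/2c wait=5 total=10
k=2 load=t2/5c comp=t1/2c wait=5 total=15
k=3 load=t3/5c comp=t2/5c wait=5 total=20
k=4 load=t4/4c comp=t3/9c wait=9 total=29
k=5 load=t5/4c comp=t4/8c wait=8 total=37
k=6 load=t6/9c comp=t5/4c wait=9 total=46
k=7 load=t7/4c comp=t6/9c wait=9 total=55
k=8 load=t8/7c comp=t7/8c wait=8 total=63
k=9 load=- comp=t8/4c wait=4 total=67

end_cycle[2] = 15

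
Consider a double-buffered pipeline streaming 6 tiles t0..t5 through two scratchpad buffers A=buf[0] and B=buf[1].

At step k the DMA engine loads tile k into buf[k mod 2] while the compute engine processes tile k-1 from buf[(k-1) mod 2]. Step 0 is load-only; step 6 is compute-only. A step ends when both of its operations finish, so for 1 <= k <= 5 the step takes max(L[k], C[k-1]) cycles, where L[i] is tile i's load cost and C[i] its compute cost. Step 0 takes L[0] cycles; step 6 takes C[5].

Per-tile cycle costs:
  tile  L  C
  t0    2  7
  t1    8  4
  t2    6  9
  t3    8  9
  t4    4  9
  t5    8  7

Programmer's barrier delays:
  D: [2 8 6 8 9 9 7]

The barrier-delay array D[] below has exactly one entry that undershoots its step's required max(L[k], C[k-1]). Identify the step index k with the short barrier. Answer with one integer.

step 0: need L[0]=2 = 2; D[0]=2 ok
step 1: need max(L[1]=8,C[0]=7) = 8; D[1]=8 ok
step 2: need max(L[2]=6,C[1]=4) = 6; D[2]=6 ok
step 3: need max(L[3]=8,C[2]=9) = 9; D[3]=8 SHORT
step 4: need max(L[4]=4,C[3]=9) = 9; D[4]=9 ok
step 5: need max(L[5]=8,C[4]=9) = 9; D[5]=9 ok
step 6: need C[5]=7 = 7; D[6]=7 ok

hazard at step 3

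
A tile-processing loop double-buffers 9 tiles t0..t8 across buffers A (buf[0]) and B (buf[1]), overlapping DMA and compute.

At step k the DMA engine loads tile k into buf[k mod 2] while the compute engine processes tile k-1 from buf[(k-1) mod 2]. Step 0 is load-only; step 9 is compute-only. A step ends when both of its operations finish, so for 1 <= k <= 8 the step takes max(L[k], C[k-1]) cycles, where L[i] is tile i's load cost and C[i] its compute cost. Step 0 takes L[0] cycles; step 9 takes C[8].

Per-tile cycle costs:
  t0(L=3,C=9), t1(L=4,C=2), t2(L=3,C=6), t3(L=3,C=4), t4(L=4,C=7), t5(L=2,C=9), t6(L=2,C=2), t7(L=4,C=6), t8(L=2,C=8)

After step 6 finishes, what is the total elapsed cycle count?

k=0 load=t0/3c comp=- wait=3 total=3
k=1 load=t1/4c comp=t0/9c wait=9 total=12
k=2 load=t2/3c comp=t1/2c wait=3 total=15
k=3 load=t3/3c comp=t2/6c wait=6 total=21
k=4 load=t4/4c comp=t3/4c wait=4 total=25
k=5 load=t5/2c comp=t4/7c wait=7 total=32
k=6 load=t6/2c comp=t5/9c wait=9 total=41
k=7 load=t7/4c comp=t6/2c wait=4 total=45
k=8 load=t8/2c comp=t7/6c wait=6 total=51
k=9 load=- comp=t8/8c wait=8 total=59

end_cycle[6] = 41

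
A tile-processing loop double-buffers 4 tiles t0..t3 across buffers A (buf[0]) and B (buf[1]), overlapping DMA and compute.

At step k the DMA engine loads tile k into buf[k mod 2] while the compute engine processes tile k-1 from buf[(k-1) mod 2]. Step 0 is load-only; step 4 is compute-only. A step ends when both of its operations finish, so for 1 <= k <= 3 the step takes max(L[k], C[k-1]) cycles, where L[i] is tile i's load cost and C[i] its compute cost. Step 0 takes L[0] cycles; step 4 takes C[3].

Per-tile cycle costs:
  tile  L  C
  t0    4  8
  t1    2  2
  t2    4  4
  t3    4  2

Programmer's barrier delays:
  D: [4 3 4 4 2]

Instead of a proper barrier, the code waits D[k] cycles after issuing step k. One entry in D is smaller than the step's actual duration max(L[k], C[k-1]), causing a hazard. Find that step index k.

step 0: need L[0]=4 = 4; D[0]=4 ok
step 1: need max(L[1]=2,C[0]=8) = 8; D[1]=3 SHORT
step 2: need max(L[2]=4,C[1]=2) = 4; D[2]=4 ok
step 3: need max(L[3]=4,C[2]=4) = 4; D[3]=4 ok
step 4: need C[3]=2 = 2; D[4]=2 ok

hazard at step 1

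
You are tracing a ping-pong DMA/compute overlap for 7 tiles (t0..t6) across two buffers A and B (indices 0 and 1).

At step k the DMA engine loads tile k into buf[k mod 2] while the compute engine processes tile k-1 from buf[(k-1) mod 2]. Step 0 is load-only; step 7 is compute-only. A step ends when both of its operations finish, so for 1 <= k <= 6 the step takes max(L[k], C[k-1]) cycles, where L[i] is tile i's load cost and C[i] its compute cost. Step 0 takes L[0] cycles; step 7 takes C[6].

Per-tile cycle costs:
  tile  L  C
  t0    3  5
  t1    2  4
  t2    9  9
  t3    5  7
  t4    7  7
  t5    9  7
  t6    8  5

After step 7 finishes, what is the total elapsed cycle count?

end_cycle[7] = 55

k=0 load=t0/3c comp=- wait=3 total=3
k=1 load=t1/2c comp=t0/5c wait=5 total=8
k=2 load=t2/9c comp=t1/4c wait=9 total=17
k=3 load=t3/5c comp=t2/9c wait=9 total=26
k=4 load=t4/7c comp=t3/7c wait=7 total=33
k=5 load=t5/9c comp=t4/7c wait=9 total=42
k=6 load=t6/8c comp=t5/7c wait=8 total=50
k=7 load=- comp=t6/5c wait=5 total=55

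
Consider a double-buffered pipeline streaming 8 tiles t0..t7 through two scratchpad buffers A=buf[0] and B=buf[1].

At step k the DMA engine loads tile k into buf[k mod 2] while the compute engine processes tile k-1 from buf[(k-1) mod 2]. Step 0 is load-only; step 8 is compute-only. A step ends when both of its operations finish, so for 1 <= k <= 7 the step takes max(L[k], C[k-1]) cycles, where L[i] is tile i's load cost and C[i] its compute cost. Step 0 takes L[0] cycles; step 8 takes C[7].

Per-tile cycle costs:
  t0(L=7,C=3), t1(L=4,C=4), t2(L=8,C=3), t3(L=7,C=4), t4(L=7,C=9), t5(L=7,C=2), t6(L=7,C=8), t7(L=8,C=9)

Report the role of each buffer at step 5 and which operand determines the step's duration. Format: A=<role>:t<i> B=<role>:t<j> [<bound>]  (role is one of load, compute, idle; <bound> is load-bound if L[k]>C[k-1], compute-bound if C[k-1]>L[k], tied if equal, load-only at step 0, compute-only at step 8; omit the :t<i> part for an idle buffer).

step 5: A=compute:t4 B=load:t5 [compute-bound]

k=0 load=t0/7c comp=- wait=7 total=7
k=1 load=t1/4c comp=t0/3c wait=4 total=11
k=2 load=t2/8c comp=t1/4c wait=8 total=19
k=3 load=t3/7c comp=t2/3c wait=7 total=26
k=4 load=t4/7c comp=t3/4c wait=7 total=33
k=5 load=t5/7c comp=t4/9c wait=9 total=42
k=6 load=t6/7c comp=t5/2c wait=7 total=49
k=7 load=t7/8c comp=t6/8c wait=8 total=57
k=8 load=- comp=t7/9c wait=9 total=66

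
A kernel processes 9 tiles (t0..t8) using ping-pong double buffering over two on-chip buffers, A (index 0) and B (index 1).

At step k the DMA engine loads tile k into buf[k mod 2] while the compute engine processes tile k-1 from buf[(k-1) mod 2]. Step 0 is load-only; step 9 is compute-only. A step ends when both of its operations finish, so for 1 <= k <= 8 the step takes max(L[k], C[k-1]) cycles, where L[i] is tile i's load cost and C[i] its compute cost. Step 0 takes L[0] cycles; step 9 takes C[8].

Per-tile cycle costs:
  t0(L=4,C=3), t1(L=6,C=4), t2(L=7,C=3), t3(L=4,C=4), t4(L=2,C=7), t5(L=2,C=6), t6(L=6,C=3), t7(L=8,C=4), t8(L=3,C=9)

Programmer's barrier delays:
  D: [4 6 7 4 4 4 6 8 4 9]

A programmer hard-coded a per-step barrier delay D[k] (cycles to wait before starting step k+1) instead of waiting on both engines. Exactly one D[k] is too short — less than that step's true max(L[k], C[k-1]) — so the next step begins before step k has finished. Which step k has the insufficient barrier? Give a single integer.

hazard at step 5

k=0 barrier L[0]=4→4c, D[0]=4 ok
k=1 barrier max(L[1]=6,C[0]=3)→6c, D[1]=6 ok
k=2 barrier max(L[2]=7,C[1]=4)→7c, D[2]=7 ok
k=3 barrier max(L[3]=4,C[2]=3)→4c, D[3]=4 ok
k=4 barrier max(L[4]=2,C[3]=4)→4c, D[4]=4 ok
k=5 barrier max(L[5]=2,C[4]=7)→7c, D[5]=4 SHORT
k=6 barrier max(L[6]=6,C[5]=6)→6c, D[6]=6 ok
k=7 barrier max(L[7]=8,C[6]=3)→8c, D[7]=8 ok
k=8 barrier max(L[8]=3,C[7]=4)→4c, D[8]=4 ok
k=9 barrier C[8]=9→9c, D[9]=9 ok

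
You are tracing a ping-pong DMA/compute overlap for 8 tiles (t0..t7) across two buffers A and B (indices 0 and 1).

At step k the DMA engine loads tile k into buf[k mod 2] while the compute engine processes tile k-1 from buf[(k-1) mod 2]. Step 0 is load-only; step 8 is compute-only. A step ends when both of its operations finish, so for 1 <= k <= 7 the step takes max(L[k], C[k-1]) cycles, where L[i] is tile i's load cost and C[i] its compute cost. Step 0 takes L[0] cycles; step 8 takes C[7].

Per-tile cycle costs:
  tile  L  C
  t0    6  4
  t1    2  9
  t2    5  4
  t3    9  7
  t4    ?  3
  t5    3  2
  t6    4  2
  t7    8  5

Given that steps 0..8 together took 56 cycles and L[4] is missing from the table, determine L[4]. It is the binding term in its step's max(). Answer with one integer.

step 0 → dur = L[0]=6 = 6
step 1 → dur = max(L[1]=2, C[0]=4) = 4
step 2 → dur = max(L[2]=5, C[1]=9) = 9
step 3 → dur = max(L[3]=9, C[2]=4) = 9
step 4 → dur = max(L[4]=?, C[3]=7) = L[4]  (unknown; binding)
step 5 → dur = max(L[5]=3, C[4]=3) = 3
step 6 → dur = max(L[6]=4, C[5]=2) = 4
step 7 → dur = max(L[7]=8, C[6]=2) = 8
step 8 → dur = C[7]=5 = 5
sum of known step durations = 48
dur[4] = total - known = 56 - 48 = 8
L[4] is the binding max in step 4, so L[4] = dur[4] = 8

L[4] = 8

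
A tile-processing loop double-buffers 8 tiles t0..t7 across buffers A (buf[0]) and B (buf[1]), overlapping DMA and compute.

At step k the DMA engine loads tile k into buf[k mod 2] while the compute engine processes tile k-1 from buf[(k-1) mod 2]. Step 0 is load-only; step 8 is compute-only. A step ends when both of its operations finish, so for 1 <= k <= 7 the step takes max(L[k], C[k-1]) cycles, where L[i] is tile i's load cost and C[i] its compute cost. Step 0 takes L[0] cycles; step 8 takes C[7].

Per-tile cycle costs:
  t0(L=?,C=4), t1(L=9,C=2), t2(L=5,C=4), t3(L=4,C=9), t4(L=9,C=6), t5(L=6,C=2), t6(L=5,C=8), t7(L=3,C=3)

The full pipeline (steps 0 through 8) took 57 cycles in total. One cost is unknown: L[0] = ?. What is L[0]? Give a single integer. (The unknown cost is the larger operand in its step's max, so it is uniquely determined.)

step 0: dur = L[0]=? = L[0]  (unknown; binding)
step 1: dur = max(L[1]=9, C[0]=4) = 9
step 2: dur = max(L[2]=5, C[1]=2) = 5
step 3: dur = max(L[3]=4, C[2]=4) = 4
step 4: dur = max(L[4]=9, C[3]=9) = 9
step 5: dur = max(L[5]=6, C[4]=6) = 6
step 6: dur = max(L[6]=5, C[5]=2) = 5
step 7: dur = max(L[7]=3, C[6]=8) = 8
step 8: dur = C[7]=3 = 3
sum of known step durations = 49
dur[0] = total - known = 57 - 49 = 8
L[0] is the binding max in step 0, so L[0] = dur[0] = 8

L[0] = 8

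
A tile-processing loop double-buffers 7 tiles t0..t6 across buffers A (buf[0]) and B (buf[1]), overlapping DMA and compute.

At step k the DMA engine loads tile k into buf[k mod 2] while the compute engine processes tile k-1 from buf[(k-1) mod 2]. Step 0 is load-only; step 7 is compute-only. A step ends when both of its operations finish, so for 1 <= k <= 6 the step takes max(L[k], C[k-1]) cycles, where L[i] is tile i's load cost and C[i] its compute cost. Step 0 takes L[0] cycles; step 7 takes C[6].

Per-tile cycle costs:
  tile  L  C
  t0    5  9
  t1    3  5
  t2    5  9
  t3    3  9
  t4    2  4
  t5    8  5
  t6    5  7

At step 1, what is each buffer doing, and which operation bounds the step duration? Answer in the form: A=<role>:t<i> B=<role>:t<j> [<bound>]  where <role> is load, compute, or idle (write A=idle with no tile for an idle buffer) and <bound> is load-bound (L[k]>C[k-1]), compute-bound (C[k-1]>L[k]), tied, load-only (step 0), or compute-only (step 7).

step 1: A=compute:t0 B=load:t1 [compute-bound]

step 0: L[0]=5 → dur=5, Σ=5 | A=load:t0 B=idle [load-only]
step 1: L[1]=3 C[0]=9 → dur=9, Σ=14 | A=compute:t0 B=load:t1 [compute-bound]
step 2: L[2]=5 C[1]=5 → dur=5, Σ=19 | A=load:t2 B=compute:t1 [tied]
step 3: L[3]=3 C[2]=9 → dur=9, Σ=28 | A=compute:t2 B=load:t3 [compute-bound]
step 4: L[4]=2 C[3]=9 → dur=9, Σ=37 | A=load:t4 B=compute:t3 [compute-bound]
step 5: L[5]=8 C[4]=4 → dur=8, Σ=45 | A=compute:t4 B=load:t5 [load-bound]
step 6: L[6]=5 C[5]=5 → dur=5, Σ=50 | A=load:t6 B=compute:t5 [tied]
step 7: C[6]=7 → dur=7, Σ=57 | A=compute:t6 B=idle [compute-only]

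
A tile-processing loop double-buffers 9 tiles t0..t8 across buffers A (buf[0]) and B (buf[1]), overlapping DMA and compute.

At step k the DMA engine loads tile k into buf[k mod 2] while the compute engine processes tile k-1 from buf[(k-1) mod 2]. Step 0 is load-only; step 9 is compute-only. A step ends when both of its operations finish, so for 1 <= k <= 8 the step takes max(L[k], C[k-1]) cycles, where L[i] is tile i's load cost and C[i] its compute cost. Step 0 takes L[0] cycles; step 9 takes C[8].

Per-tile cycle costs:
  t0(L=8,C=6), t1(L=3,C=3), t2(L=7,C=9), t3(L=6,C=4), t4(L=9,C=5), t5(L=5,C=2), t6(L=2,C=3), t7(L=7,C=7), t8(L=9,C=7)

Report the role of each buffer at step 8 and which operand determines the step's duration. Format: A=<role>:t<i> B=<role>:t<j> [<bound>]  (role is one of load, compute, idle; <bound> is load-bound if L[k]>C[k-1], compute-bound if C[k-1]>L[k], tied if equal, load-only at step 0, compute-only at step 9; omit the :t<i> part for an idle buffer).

step 8: A=load:t8 B=compute:t7 [load-bound]

k=0 load=t0/8c comp=- wait=8 total=8
k=1 load=t1/3c comp=t0/6c wait=6 total=14
k=2 load=t2/7c comp=t1/3c wait=7 total=21
k=3 load=t3/6c comp=t2/9c wait=9 total=30
k=4 load=t4/9c comp=t3/4c wait=9 total=39
k=5 load=t5/5c comp=t4/5c wait=5 total=44
k=6 load=t6/2c comp=t5/2c wait=2 total=46
k=7 load=t7/7c comp=t6/3c wait=7 total=53
k=8 load=t8/9c comp=t7/7c wait=9 total=62
k=9 load=- comp=t8/7c wait=7 total=69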